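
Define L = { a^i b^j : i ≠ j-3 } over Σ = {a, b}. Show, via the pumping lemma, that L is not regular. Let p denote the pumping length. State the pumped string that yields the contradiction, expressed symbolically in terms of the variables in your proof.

Suppose for contradiction that L is regular, and let p be the pumping length.
Choose w = a^p b^{p+p!+3}. Since p ≠ (p+p!+3)-3 = p+p!, w ∈ L; and |w| ≥ p.
The pumping lemma gives a decomposition w = xyz where |xy| ≤ p and |y| > 0.
Because |xy| ≤ p and w begins with p copies of a, we have y = a^k with 1 ≤ k ≤ p.
Since 1 ≤ k ≤ p, k divides p!; set t = 1 + p!/k. Then xy^t z has p + (p!/k)·k = p + p! copies of a. Now the a-count is p+p! and (b-count)-3 = (p+p!+3)-3 = p+p!, so i ≠ j-3 fails. So xy^t z = a^{p+p!} b^{p+p!+3} ∉ L.
Contradiction. Therefore L is not regular.

a^{p+p!} b^{p+p!+3}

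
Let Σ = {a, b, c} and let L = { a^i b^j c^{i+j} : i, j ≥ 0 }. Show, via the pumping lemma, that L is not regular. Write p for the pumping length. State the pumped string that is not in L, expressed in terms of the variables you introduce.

a^{p+k} b^p c^{2p}

Assume L is regular. Let p be the pumping length given by the pumping lemma.
Take w = a^p b^p c^{2p} ∈ L (with i=j=p, i+j=2p), |w| = 4p ≥ p.
The pumping lemma gives a decomposition w = xyz where |xy| ≤ p and y is nonempty.
Since the first p symbols of w are all a's and |xy| ≤ p, y lies entirely in the leading a-block: y = a^k for some k with 1 ≤ k ≤ p.
Consider xy^2z = a^{p+k} b^p c^{2p}. Now the a- and b-counts sum to 2p+k, but the c-count is 2p ≠ 2p+k. So xy^2z ∉ L.
This contradicts the pumping lemma, so L is not regular.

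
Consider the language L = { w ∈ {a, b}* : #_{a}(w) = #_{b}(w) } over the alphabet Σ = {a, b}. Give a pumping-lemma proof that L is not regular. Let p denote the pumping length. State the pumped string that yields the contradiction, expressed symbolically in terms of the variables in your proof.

a^{p+k} b^p

Assume L is regular; let p be its pumping constant.
Choose w = a^p b^p ∈ L with |w| = 2p ≥ p.
Write w = xyz as guaranteed by the lemma, with |xy| ≤ p and |y| > 0.
Because |xy| ≤ p and w begins with p copies of a, we have y = a^k with 1 ≤ k ≤ p.
Pump with i = 2: xy^2z = a^{p+k} b^p has p+k occurrences of a but only p of b. Since k ≥ 1 the counts differ, so xy^2z ∉ L.
Contradiction. Therefore L is not regular.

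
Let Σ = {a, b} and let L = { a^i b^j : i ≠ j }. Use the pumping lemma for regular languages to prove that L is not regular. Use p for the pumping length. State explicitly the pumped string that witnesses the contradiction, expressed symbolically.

Suppose for contradiction that L is regular, and let p be the pumping length.
Choose w = a^p b^{p+p!}. Since p ≠ p+p!, w ∈ L; and |w| ≥ p.
By the pumping lemma, w = xyz with |xy| ≤ p and y is nonempty.
Since the first p symbols of w are all a's and |xy| ≤ p, y lies entirely in the leading a-block: y = a^k for some k with 1 ≤ k ≤ p.
Since 1 ≤ k ≤ p, k divides p!; set t = 1 + p!/k. Then xy^t z has p + (p!/k)·k = p + p! copies of a. Now the a-count equals the b-count, so i ≠ j fails. So xy^t z = a^{p+p!} b^{p+p!} ∉ L.
This is a contradiction; hence L is not regular.

a^{p+p!} b^{p+p!}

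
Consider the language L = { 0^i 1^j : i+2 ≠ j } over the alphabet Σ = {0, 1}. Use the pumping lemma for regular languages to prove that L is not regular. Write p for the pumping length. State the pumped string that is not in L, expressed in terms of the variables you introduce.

Assume L is regular. Let p be the pumping length given by the pumping lemma.
Choose w = 0^p 1^{p+p!+2}. Since p ≠ (p+p!+2)-2 = p+p!, w ∈ L; and |w| ≥ p.
The pumping lemma gives a decomposition w = xyz where |xy| ≤ p and |y| ≥ 1.
Since the first p symbols of w are all 0's and |xy| ≤ p, y lies entirely in the leading 0-block: y = 0^k for some k with 1 ≤ k ≤ p.
Since 1 ≤ k ≤ p, k divides p!; set t = 1 + p!/k. Then xy^t z has p + (p!/k)·k = p + p! copies of 0. Now the 0-count is p+p! and (1-count)-2 = (p+p!+2)-2 = p+p!, so i+2 ≠ j fails. So xy^t z = 0^{p+p!} 1^{p+p!+2} ∉ L.
This contradicts the pumping lemma, so L is not regular.

0^{p+p!} 1^{p+p!+2}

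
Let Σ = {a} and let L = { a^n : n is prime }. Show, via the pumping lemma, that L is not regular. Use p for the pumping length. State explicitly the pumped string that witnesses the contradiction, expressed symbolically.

Toward a contradiction, assume L is regular with pumping length p.
Let q be a prime with q ≥ p+2 (infinitely many primes exist), and take w = a^q ∈ L with |w| = q ≥ p.
Write w = xyz as guaranteed by the lemma, with |xy| ≤ p and y is nonempty.
Then y = a^k for some k with 1 ≤ k ≤ p.
Since 1 ≤ k ≤ p, |xz| = q-k. Pump with i = q+1: |xy^{q+1}z| = (q-k)+(q+1)k = q+qk = q(1+k), which is composite (both factors ≥ 2). So xy^{q+1}z = a^{q(1+k)} ∉ L.
Contradiction. Therefore L is not regular.

a^{q(1+k)}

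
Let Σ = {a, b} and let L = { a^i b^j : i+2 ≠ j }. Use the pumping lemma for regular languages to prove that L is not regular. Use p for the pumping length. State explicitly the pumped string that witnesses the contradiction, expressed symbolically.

a^{p+p!} b^{p+p!+2}

Suppose for contradiction that L is regular, and let p be the pumping length.
Choose w = a^p b^{p+p!+2}. Since p ≠ (p+p!+2)-2 = p+p!, w ∈ L; and |w| ≥ p.
Write w = xyz as guaranteed by the lemma, with |xy| ≤ p and |y| ≥ 1.
Since the first p symbols of w are all a's and |xy| ≤ p, y lies entirely in the leading a-block: y = a^k for some k with 1 ≤ k ≤ p.
Since 1 ≤ k ≤ p, k divides p!; set t = 1 + p!/k. Then xy^t z has p + (p!/k)·k = p + p! copies of a. Now the a-count is p+p! and (b-count)-2 = (p+p!+2)-2 = p+p!, so i+2 ≠ j fails. So xy^t z = a^{p+p!} b^{p+p!+2} ∉ L.
This is a contradiction; hence L is not regular.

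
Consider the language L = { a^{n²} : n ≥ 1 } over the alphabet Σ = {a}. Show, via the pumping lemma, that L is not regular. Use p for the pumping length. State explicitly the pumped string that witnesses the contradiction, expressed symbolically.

a^{p²+k}

Toward a contradiction, assume L is regular with pumping length p.
Take w = a^{p²} ∈ L with |w| = p² ≥ p.
The pumping lemma gives a decomposition w = xyz where |xy| ≤ p and |y| > 0.
Then y = a^k for some k with 1 ≤ k ≤ p.
Pump with i = 2: xy^2z = a^{p²+k}. Since 1 ≤ k ≤ p, p² < p²+k ≤ p²+p < (p+1)², so p²+k lies strictly between consecutive squares and is not a perfect square. So xy^2z ∉ L.
This contradicts the pumping lemma, so L is not regular.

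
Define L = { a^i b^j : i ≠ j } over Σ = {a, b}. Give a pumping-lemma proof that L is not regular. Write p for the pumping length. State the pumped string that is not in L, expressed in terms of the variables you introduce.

Toward a contradiction, assume L is regular with pumping length p.
Choose w = a^p b^{p+p!}. Since p ≠ p+p!, w ∈ L; and |w| ≥ p.
Write w = xyz as guaranteed by the lemma, with |xy| ≤ p and |y| > 0.
The first p characters of w are a's, so xy (and hence y) consists only of a's. Write y = a^k, 1 ≤ k ≤ p.
Since 1 ≤ k ≤ p, k divides p!; set t = 1 + p!/k. Then xy^t z has p + (p!/k)·k = p + p! copies of a. Now the a-count equals the b-count, so i ≠ j fails. So xy^t z = a^{p+p!} b^{p+p!} ∉ L.
This is a contradiction; hence L is not regular.

a^{p+p!} b^{p+p!}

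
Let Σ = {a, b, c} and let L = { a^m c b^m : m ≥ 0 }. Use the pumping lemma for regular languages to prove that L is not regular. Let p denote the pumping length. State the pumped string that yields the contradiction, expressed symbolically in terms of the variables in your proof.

Suppose for contradiction that L is regular, and let p be the pumping length.
Take w = a^p c b^p ∈ L with |w| = 2p+1 ≥ p.
Write w = xyz as guaranteed by the lemma, with |xy| ≤ p and y is nonempty.
Because |xy| ≤ p and w begins with p copies of a, we have y = a^k with 1 ≤ k ≤ p.
Pump with i = 2: xy^2z = a^{p+k} c b^p, which would require p+k = p. But k ≥ 1, so xy^2z ∉ L.
This contradicts the pumping lemma, so L is not regular.

a^{p+k} c b^p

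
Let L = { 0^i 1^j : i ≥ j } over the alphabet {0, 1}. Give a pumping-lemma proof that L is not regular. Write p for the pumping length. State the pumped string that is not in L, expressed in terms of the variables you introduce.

Assume L is regular; let p be its pumping constant.
Choose w = 0^p 1^p ∈ L, with |w| = 2p ≥ p.
By the pumping lemma, w = xyz with |xy| ≤ p and y is nonempty.
Since the first p symbols of w are all 0's and |xy| ≤ p, y lies entirely in the leading 0-block: y = 0^k for some k with 1 ≤ k ≤ p.
Consider xy^0z = xz = 0^{p-k} 1^p. Since k ≥ 1, the 0-count p-k is less than p, so i ≥ j fails; thus xz ∉ L.
This contradicts the pumping lemma, so L is not regular.

0^{p-k} 1^p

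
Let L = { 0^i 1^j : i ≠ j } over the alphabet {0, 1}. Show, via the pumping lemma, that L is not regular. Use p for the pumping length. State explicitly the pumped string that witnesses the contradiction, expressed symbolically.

Suppose for contradiction that L is regular, and let p be the pumping length.
Choose w = 0^p 1^{p+p!}. Since p ≠ p+p!, w ∈ L; and |w| ≥ p.
Write w = xyz as guaranteed by the lemma, with |xy| ≤ p and |y| ≥ 1.
The first p characters of w are 0's, so xy (and hence y) consists only of 0's. Write y = 0^k, 1 ≤ k ≤ p.
Since 1 ≤ k ≤ p, k divides p!; set t = 1 + p!/k. Then xy^t z has p + (p!/k)·k = p + p! copies of 0. Now the 0-count equals the 1-count, so i ≠ j fails. So xy^t z = 0^{p+p!} 1^{p+p!} ∉ L.
Contradiction. Therefore L is not regular.

0^{p+p!} 1^{p+p!}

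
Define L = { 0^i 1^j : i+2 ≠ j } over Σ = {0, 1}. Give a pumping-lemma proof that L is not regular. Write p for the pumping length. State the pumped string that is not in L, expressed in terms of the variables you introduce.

0^{p+p!} 1^{p+p!+2}

Toward a contradiction, assume L is regular with pumping length p.
Choose w = 0^p 1^{p+p!+2}. Since p ≠ (p+p!+2)-2 = p+p!, w ∈ L; and |w| ≥ p.
The pumping lemma gives a decomposition w = xyz where |xy| ≤ p and y is nonempty.
The first p characters of w are 0's, so xy (and hence y) consists only of 0's. Write y = 0^k, 1 ≤ k ≤ p.
Since 1 ≤ k ≤ p, k divides p!; set t = 1 + p!/k. Then xy^t z has p + (p!/k)·k = p + p! copies of 0. Now the 0-count is p+p! and (1-count)-2 = (p+p!+2)-2 = p+p!, so i+2 ≠ j fails. So xy^t z = 0^{p+p!} 1^{p+p!+2} ∉ L.
This contradicts the pumping lemma, so L is not regular.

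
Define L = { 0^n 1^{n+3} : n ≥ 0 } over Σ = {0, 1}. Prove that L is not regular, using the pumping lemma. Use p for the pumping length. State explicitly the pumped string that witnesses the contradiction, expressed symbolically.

0^{p+k} 1^{p+3}

Suppose for contradiction that L is regular, and let p be the pumping length.
Take w = 0^p 1^{p+3}. Then w ∈ L and |w| = 2p+3 ≥ p.
Write w = xyz as guaranteed by the lemma, with |xy| ≤ p and |y| ≥ 1.
Since the first p symbols of w are all 0's and |xy| ≤ p, y lies entirely in the leading 0-block: y = 0^k for some k with 1 ≤ k ≤ p.
Pump with i = 2: xy^2z = 0^{p+k} 1^{p+3}. For this to lie in L we would need p+3 = (p+k)+3, which forces k = 0. But k ≥ 1, so xy^2z ∉ L.
This is a contradiction; hence L is not regular.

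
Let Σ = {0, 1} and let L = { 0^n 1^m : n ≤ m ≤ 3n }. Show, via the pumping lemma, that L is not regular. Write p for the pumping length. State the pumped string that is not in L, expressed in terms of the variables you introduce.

Assume L is regular. Let p be the pumping length given by the pumping lemma.
Take w = 0^p 1^p ∈ L (since p ≤ p ≤ 3p), with |w| = 2p ≥ p.
Write w = xyz as guaranteed by the lemma, with |xy| ≤ p and y is nonempty.
Since the first p symbols of w are all 0's and |xy| ≤ p, y lies entirely in the leading 0-block: y = 0^k for some k with 1 ≤ k ≤ p.
Pump with i = 2: xy^2z = 0^{p+k} 1^p. Now n = p+k > p = m, so the condition n ≤ m fails. Thus xy^2z ∉ L.
Contradiction. Therefore L is not regular.

0^{p+k} 1^p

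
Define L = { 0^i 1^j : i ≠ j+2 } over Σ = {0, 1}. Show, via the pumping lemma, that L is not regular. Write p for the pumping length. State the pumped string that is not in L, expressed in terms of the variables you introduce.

0^{p+p!} 1^{p+p!-2}

Assume L is regular; let p be its pumping constant.
Choose w = 0^p 1^{p+p!-2}. Since p ≠ (p+p!-2)+2 = p+p!, w ∈ L; and |w| ≥ p.
Write w = xyz as guaranteed by the lemma, with |xy| ≤ p and |y| ≥ 1.
Since the first p symbols of w are all 0's and |xy| ≤ p, y lies entirely in the leading 0-block: y = 0^k for some k with 1 ≤ k ≤ p.
Since 1 ≤ k ≤ p, k divides p!; set t = 1 + p!/k. Then xy^t z has p + (p!/k)·k = p + p! copies of 0. Now the 0-count is p+p! and (1-count)+2 = (p+p!-2)+2 = p+p!, so i ≠ j+2 fails. So xy^t z = 0^{p+p!} 1^{p+p!-2} ∉ L.
This is a contradiction; hence L is not regular.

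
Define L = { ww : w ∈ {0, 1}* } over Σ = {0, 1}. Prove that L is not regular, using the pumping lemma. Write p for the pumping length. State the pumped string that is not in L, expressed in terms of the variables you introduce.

Suppose for contradiction that L is regular, and let p be the pumping length.
Take w = 0^p 1^p 0^p 1^p = uu where u = 0^p1^p; then w ∈ L and |w| = 4p ≥ p.
The pumping lemma gives a decomposition w = xyz where |xy| ≤ p and |y| > 0.
The first p characters of w are 0's, so xy (and hence y) consists only of 0's. Write y = 0^k, 1 ≤ k ≤ p.
Pump with i = 2: xy^2z = 0^{p+k} 1^p 0^p 1^p, of length 4p+k. Suppose this equals vv. The string starts with 0 and ends with 1, so v does too; thus the boundary between the two copies of v is a 1→0 transition. There is exactly one such transition, at position 2p+k, so |v| = 2p+k and |vv| = 4p+2k ≠ 4p+k since k ≥ 1. So xy^2z ∉ L.
This is a contradiction; hence L is not regular.

0^{p+k} 1^p 0^p 1^p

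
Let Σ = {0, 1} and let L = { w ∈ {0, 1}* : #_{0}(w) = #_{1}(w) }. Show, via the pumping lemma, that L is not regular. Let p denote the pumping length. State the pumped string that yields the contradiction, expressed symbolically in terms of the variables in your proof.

Assume L is regular. Let p be the pumping length given by the pumping lemma.
Choose w = 0^p 1^p ∈ L with |w| = 2p ≥ p.
Write w = xyz as guaranteed by the lemma, with |xy| ≤ p and |y| > 0.
The first p characters of w are 0's, so xy (and hence y) consists only of 0's. Write y = 0^k, 1 ≤ k ≤ p.
Pump with i = 2: xy^2z = 0^{p+k} 1^p has p+k occurrences of 0 but only p of 1. Since k ≥ 1 the counts differ, so xy^2z ∉ L.
This contradicts the pumping lemma, so L is not regular.

0^{p+k} 1^p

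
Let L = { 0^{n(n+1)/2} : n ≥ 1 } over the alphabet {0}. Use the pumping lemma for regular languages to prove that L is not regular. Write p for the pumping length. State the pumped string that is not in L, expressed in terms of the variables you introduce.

Toward a contradiction, assume L is regular with pumping length p.
Take w = 0^{p(p+1)/2} ∈ L with |w| = p(p+1)/2 ≥ p.
Write w = xyz as guaranteed by the lemma, with |xy| ≤ p and |y| ≥ 1.
Then y = 0^k for some k with 1 ≤ k ≤ p.
Pump with i = 2: xy^2z = 0^{p(p+1)/2+k}. Since 1 ≤ k ≤ p, p(p+1)/2 < p(p+1)/2+k ≤ p(p+1)/2+p < (p+1)(p+2)/2, so p(p+1)/2+k is strictly between consecutive triangular numbers. So xy^2z ∉ L.
Contradiction. Therefore L is not regular.

0^{p(p+1)/2+k}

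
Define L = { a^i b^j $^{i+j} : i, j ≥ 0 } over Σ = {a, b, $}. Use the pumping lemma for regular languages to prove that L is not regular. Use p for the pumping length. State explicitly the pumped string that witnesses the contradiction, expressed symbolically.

Assume L is regular; let p be its pumping constant.
Take w = a^p b^p $^{2p} ∈ L (with i=j=p, i+j=2p), |w| = 4p ≥ p.
Write w = xyz as guaranteed by the lemma, with |xy| ≤ p and |y| ≥ 1.
The first p characters of w are a's, so xy (and hence y) consists only of a's. Write y = a^k, 1 ≤ k ≤ p.
Consider xy^2z = a^{p+k} b^p $^{2p}. Now the a- and b-counts sum to 2p+k, but the $-count is 2p ≠ 2p+k. So xy^2z ∉ L.
This is a contradiction; hence L is not regular.

a^{p+k} b^p $^{2p}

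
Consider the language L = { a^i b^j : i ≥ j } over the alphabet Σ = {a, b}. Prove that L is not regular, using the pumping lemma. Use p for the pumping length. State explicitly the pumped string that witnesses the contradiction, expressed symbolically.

Assume L is regular. Let p be the pumping length given by the pumping lemma.
Choose w = a^p b^p ∈ L, with |w| = 2p ≥ p.
The pumping lemma gives a decomposition w = xyz where |xy| ≤ p and |y| ≥ 1.
Since the first p symbols of w are all a's and |xy| ≤ p, y lies entirely in the leading a-block: y = a^k for some k with 1 ≤ k ≤ p.
Consider xy^0z = xz = a^{p-k} b^p. Since k ≥ 1, the a-count p-k is less than p, so i ≥ j fails; thus xz ∉ L.
This contradicts the pumping lemma, so L is not regular.

a^{p-k} b^p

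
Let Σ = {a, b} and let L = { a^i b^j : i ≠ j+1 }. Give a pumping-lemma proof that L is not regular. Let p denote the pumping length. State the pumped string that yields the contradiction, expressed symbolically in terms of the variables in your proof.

a^{p+p!} b^{p+p!-1}

Suppose for contradiction that L is regular, and let p be the pumping length.
Choose w = a^p b^{p+p!-1}. Since p ≠ (p+p!-1)+1 = p+p!, w ∈ L; and |w| ≥ p.
The pumping lemma gives a decomposition w = xyz where |xy| ≤ p and |y| ≥ 1.
Because |xy| ≤ p and w begins with p copies of a, we have y = a^k with 1 ≤ k ≤ p.
Since 1 ≤ k ≤ p, k divides p!; set t = 1 + p!/k. Then xy^t z has p + (p!/k)·k = p + p! copies of a. Now the a-count is p+p! and (b-count)+1 = (p+p!-1)+1 = p+p!, so i ≠ j+1 fails. So xy^t z = a^{p+p!} b^{p+p!-1} ∉ L.
Contradiction. Therefore L is not regular.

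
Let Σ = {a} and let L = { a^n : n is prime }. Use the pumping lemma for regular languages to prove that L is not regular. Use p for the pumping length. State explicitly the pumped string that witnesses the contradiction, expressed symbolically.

a^{q(1+k)}

Assume L is regular; let p be its pumping constant.
Let q be a prime with q ≥ p+2 (infinitely many primes exist), and take w = a^q ∈ L with |w| = q ≥ p.
By the pumping lemma, w = xyz with |xy| ≤ p and y is nonempty.
Then y = a^k for some k with 1 ≤ k ≤ p.
Since 1 ≤ k ≤ p, |xz| = q-k. Pump with i = q+1: |xy^{q+1}z| = (q-k)+(q+1)k = q+qk = q(1+k), which is composite (both factors ≥ 2). So xy^{q+1}z = a^{q(1+k)} ∉ L.
Contradiction. Therefore L is not regular.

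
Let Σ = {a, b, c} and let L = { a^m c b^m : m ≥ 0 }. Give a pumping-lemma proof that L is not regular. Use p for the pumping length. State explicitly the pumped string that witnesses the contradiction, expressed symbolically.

Assume L is regular; let p be its pumping constant.
Take w = a^p c b^p ∈ L with |w| = 2p+1 ≥ p.
By the pumping lemma, w = xyz with |xy| ≤ p and y is nonempty.
Because |xy| ≤ p and w begins with p copies of a, we have y = a^k with 1 ≤ k ≤ p.
Pump with i = 2: xy^2z = a^{p+k} c b^p, which would require p+k = p. But k ≥ 1, so xy^2z ∉ L.
Contradiction. Therefore L is not regular.

a^{p+k} c b^p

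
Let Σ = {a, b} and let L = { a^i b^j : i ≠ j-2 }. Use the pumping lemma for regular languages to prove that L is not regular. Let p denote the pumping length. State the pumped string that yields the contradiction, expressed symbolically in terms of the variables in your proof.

a^{p+p!} b^{p+p!+2}

Assume L is regular; let p be its pumping constant.
Choose w = a^p b^{p+p!+2}. Since p ≠ (p+p!+2)-2 = p+p!, w ∈ L; and |w| ≥ p.
The pumping lemma gives a decomposition w = xyz where |xy| ≤ p and |y| ≥ 1.
Since the first p symbols of w are all a's and |xy| ≤ p, y lies entirely in the leading a-block: y = a^k for some k with 1 ≤ k ≤ p.
Since 1 ≤ k ≤ p, k divides p!; set t = 1 + p!/k. Then xy^t z has p + (p!/k)·k = p + p! copies of a. Now the a-count is p+p! and (b-count)-2 = (p+p!+2)-2 = p+p!, so i ≠ j-2 fails. So xy^t z = a^{p+p!} b^{p+p!+2} ∉ L.
Contradiction. Therefore L is not regular.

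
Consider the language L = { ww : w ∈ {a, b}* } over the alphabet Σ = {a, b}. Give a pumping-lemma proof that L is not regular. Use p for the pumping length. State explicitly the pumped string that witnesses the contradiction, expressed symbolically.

Assume L is regular. Let p be the pumping length given by the pumping lemma.
Take w = a^p b^p a^p b^p = uu where u = a^pb^p; then w ∈ L and |w| = 4p ≥ p.
Write w = xyz as guaranteed by the lemma, with |xy| ≤ p and |y| ≥ 1.
Because |xy| ≤ p and w begins with p copies of a, we have y = a^k with 1 ≤ k ≤ p.
Pump with i = 2: xy^2z = a^{p+k} b^p a^p b^p, of length 4p+k. Suppose this equals vv. The string starts with a and ends with b, so v does too; thus the boundary between the two copies of v is a b→a transition. There is exactly one such transition, at position 2p+k, so |v| = 2p+k and |vv| = 4p+2k ≠ 4p+k since k ≥ 1. So xy^2z ∉ L.
Contradiction. Therefore L is not regular.

a^{p+k} b^p a^p b^p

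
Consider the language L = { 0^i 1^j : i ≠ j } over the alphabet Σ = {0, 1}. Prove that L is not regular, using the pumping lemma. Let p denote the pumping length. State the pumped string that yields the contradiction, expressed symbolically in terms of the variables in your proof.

0^{p+p!} 1^{p+p!}

Assume L is regular. Let p be the pumping length given by the pumping lemma.
Choose w = 0^p 1^{p+p!}. Since p ≠ p+p!, w ∈ L; and |w| ≥ p.
By the pumping lemma, w = xyz with |xy| ≤ p and |y| > 0.
The first p characters of w are 0's, so xy (and hence y) consists only of 0's. Write y = 0^k, 1 ≤ k ≤ p.
Since 1 ≤ k ≤ p, k divides p!; set t = 1 + p!/k. Then xy^t z has p + (p!/k)·k = p + p! copies of 0. Now the 0-count equals the 1-count, so i ≠ j fails. So xy^t z = 0^{p+p!} 1^{p+p!} ∉ L.
This contradicts the pumping lemma, so L is not regular.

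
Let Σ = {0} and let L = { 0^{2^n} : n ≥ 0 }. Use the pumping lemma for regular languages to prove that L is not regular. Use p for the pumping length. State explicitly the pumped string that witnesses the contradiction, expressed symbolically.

Assume L is regular. Let p be the pumping length given by the pumping lemma.
Take w = 0^{2^p} ∈ L with |w| = 2^p ≥ p.
By the pumping lemma, w = xyz with |xy| ≤ p and y is nonempty.
Then y = 0^k for some k with 1 ≤ k ≤ p.
Pump with i = 2: xy^2z = 0^{2^p+k}. Since 1 ≤ k ≤ p < 2^p, we have 2^p < 2^p+k < 2^{p+1}, so 2^p+k is not a power of 2. So xy^2z ∉ L.
This is a contradiction; hence L is not regular.

0^{2^p+k}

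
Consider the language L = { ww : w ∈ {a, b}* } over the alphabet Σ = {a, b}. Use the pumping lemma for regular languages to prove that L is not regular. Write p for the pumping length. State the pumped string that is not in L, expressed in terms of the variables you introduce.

a^{p+k} b^p a^p b^p

Suppose for contradiction that L is regular, and let p be the pumping length.
Take w = a^p b^p a^p b^p = uu where u = a^pb^p; then w ∈ L and |w| = 4p ≥ p.
By the pumping lemma, w = xyz with |xy| ≤ p and y is nonempty.
Since the first p symbols of w are all a's and |xy| ≤ p, y lies entirely in the leading a-block: y = a^k for some k with 1 ≤ k ≤ p.
Pump with i = 2: xy^2z = a^{p+k} b^p a^p b^p, of length 4p+k. Suppose this equals vv. The string starts with a and ends with b, so v does too; thus the boundary between the two copies of v is a b→a transition. There is exactly one such transition, at position 2p+k, so |v| = 2p+k and |vv| = 4p+2k ≠ 4p+k since k ≥ 1. So xy^2z ∉ L.
Contradiction. Therefore L is not regular.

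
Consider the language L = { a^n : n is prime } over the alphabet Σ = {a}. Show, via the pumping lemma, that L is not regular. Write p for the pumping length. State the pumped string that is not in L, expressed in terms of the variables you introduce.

Toward a contradiction, assume L is regular with pumping length p.
Let q be a prime with q ≥ p+2 (infinitely many primes exist), and take w = a^q ∈ L with |w| = q ≥ p.
The pumping lemma gives a decomposition w = xyz where |xy| ≤ p and |y| ≥ 1.
Then y = a^k for some k with 1 ≤ k ≤ p.
Since 1 ≤ k ≤ p, |xz| = q-k. Pump with i = q+1: |xy^{q+1}z| = (q-k)+(q+1)k = q+qk = q(1+k), which is composite (both factors ≥ 2). So xy^{q+1}z = a^{q(1+k)} ∉ L.
This contradicts the pumping lemma, so L is not regular.

a^{q(1+k)}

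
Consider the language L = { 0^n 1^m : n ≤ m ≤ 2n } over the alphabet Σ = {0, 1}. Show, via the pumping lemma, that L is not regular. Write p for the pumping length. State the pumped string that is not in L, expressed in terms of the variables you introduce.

Toward a contradiction, assume L is regular with pumping length p.
Take w = 0^p 1^p ∈ L (since p ≤ p ≤ 2p), with |w| = 2p ≥ p.
Write w = xyz as guaranteed by the lemma, with |xy| ≤ p and |y| ≥ 1.
The first p characters of w are 0's, so xy (and hence y) consists only of 0's. Write y = 0^k, 1 ≤ k ≤ p.
Pump with i = 2: xy^2z = 0^{p+k} 1^p. Now n = p+k > p = m, so the condition n ≤ m fails. Thus xy^2z ∉ L.
Contradiction. Therefore L is not regular.

0^{p+k} 1^p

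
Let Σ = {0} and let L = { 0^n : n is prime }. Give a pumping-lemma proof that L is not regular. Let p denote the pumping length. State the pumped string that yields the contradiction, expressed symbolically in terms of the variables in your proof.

0^{q(1+k)}

Assume L is regular. Let p be the pumping length given by the pumping lemma.
Let q be a prime with q ≥ p+2 (infinitely many primes exist), and take w = 0^q ∈ L with |w| = q ≥ p.
The pumping lemma gives a decomposition w = xyz where |xy| ≤ p and |y| ≥ 1.
Then y = 0^k for some k with 1 ≤ k ≤ p.
Since 1 ≤ k ≤ p, |xz| = q-k. Pump with i = q+1: |xy^{q+1}z| = (q-k)+(q+1)k = q+qk = q(1+k), which is composite (both factors ≥ 2). So xy^{q+1}z = 0^{q(1+k)} ∉ L.
This contradicts the pumping lemma, so L is not regular.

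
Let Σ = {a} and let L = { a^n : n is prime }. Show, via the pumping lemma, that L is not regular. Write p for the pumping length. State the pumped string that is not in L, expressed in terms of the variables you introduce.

a^{q(1+k)}

Suppose for contradiction that L is regular, and let p be the pumping length.
Let q be a prime with q ≥ p+2 (infinitely many primes exist), and take w = a^q ∈ L with |w| = q ≥ p.
The pumping lemma gives a decomposition w = xyz where |xy| ≤ p and |y| ≥ 1.
Then y = a^k for some k with 1 ≤ k ≤ p.
Since 1 ≤ k ≤ p, |xz| = q-k. Pump with i = q+1: |xy^{q+1}z| = (q-k)+(q+1)k = q+qk = q(1+k), which is composite (both factors ≥ 2). So xy^{q+1}z = a^{q(1+k)} ∉ L.
This contradicts the pumping lemma, so L is not regular.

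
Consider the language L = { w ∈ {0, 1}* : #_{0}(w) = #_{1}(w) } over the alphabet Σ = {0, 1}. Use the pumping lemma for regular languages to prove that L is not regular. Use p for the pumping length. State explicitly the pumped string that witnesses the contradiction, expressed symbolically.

0^{p+k} 1^p

Assume L is regular; let p be its pumping constant.
Choose w = 0^p 1^p ∈ L with |w| = 2p ≥ p.
By the pumping lemma, w = xyz with |xy| ≤ p and |y| ≥ 1.
The first p characters of w are 0's, so xy (and hence y) consists only of 0's. Write y = 0^k, 1 ≤ k ≤ p.
Pump with i = 2: xy^2z = 0^{p+k} 1^p has p+k occurrences of 0 but only p of 1. Since k ≥ 1 the counts differ, so xy^2z ∉ L.
Contradiction. Therefore L is not regular.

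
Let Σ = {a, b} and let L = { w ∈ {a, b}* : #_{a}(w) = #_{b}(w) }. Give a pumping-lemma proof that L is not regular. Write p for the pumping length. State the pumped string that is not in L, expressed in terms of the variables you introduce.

Assume L is regular; let p be its pumping constant.
Choose w = a^p b^p ∈ L with |w| = 2p ≥ p.
By the pumping lemma, w = xyz with |xy| ≤ p and |y| ≥ 1.
The first p characters of w are a's, so xy (and hence y) consists only of a's. Write y = a^k, 1 ≤ k ≤ p.
Pump with i = 2: xy^2z = a^{p+k} b^p has p+k occurrences of a but only p of b. Since k ≥ 1 the counts differ, so xy^2z ∉ L.
This contradicts the pumping lemma, so L is not regular.

a^{p+k} b^p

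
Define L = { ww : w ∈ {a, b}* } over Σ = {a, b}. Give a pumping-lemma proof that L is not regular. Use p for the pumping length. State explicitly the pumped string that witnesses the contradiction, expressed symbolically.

a^{p+k} b^p a^p b^p

Toward a contradiction, assume L is regular with pumping length p.
Take w = a^p b^p a^p b^p = uu where u = a^pb^p; then w ∈ L and |w| = 4p ≥ p.
The pumping lemma gives a decomposition w = xyz where |xy| ≤ p and |y| ≥ 1.
Since the first p symbols of w are all a's and |xy| ≤ p, y lies entirely in the leading a-block: y = a^k for some k with 1 ≤ k ≤ p.
Pump with i = 2: xy^2z = a^{p+k} b^p a^p b^p, of length 4p+k. Suppose this equals vv. The string starts with a and ends with b, so v does too; thus the boundary between the two copies of v is a b→a transition. There is exactly one such transition, at position 2p+k, so |v| = 2p+k and |vv| = 4p+2k ≠ 4p+k since k ≥ 1. So xy^2z ∉ L.
This contradicts the pumping lemma, so L is not regular.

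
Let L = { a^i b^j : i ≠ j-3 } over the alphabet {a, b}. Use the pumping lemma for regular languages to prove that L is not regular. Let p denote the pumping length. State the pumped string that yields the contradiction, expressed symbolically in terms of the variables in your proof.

a^{p+p!} b^{p+p!+3}

Assume L is regular; let p be its pumping constant.
Choose w = a^p b^{p+p!+3}. Since p ≠ (p+p!+3)-3 = p+p!, w ∈ L; and |w| ≥ p.
The pumping lemma gives a decomposition w = xyz where |xy| ≤ p and |y| > 0.
Because |xy| ≤ p and w begins with p copies of a, we have y = a^k with 1 ≤ k ≤ p.
Since 1 ≤ k ≤ p, k divides p!; set t = 1 + p!/k. Then xy^t z has p + (p!/k)·k = p + p! copies of a. Now the a-count is p+p! and (b-count)-3 = (p+p!+3)-3 = p+p!, so i ≠ j-3 fails. So xy^t z = a^{p+p!} b^{p+p!+3} ∉ L.
This contradicts the pumping lemma, so L is not regular.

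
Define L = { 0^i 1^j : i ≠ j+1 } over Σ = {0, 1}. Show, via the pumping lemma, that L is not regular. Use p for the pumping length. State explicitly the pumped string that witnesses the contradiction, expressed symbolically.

0^{p+p!} 1^{p+p!-1}

Assume L is regular; let p be its pumping constant.
Choose w = 0^p 1^{p+p!-1}. Since p ≠ (p+p!-1)+1 = p+p!, w ∈ L; and |w| ≥ p.
Write w = xyz as guaranteed by the lemma, with |xy| ≤ p and |y| > 0.
Since the first p symbols of w are all 0's and |xy| ≤ p, y lies entirely in the leading 0-block: y = 0^k for some k with 1 ≤ k ≤ p.
Since 1 ≤ k ≤ p, k divides p!; set t = 1 + p!/k. Then xy^t z has p + (p!/k)·k = p + p! copies of 0. Now the 0-count is p+p! and (1-count)+1 = (p+p!-1)+1 = p+p!, so i ≠ j+1 fails. So xy^t z = 0^{p+p!} 1^{p+p!-1} ∉ L.
This is a contradiction; hence L is not regular.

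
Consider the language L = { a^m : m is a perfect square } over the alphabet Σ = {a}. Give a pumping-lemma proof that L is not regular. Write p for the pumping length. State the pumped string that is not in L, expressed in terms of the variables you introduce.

Assume L is regular; let p be its pumping constant.
Take w = a^{p²} ∈ L with |w| = p² ≥ p.
Write w = xyz as guaranteed by the lemma, with |xy| ≤ p and y is nonempty.
Then y = a^k for some k with 1 ≤ k ≤ p.
Pump with i = 2: xy^2z = a^{p²+k}. Since 1 ≤ k ≤ p, p² < p²+k ≤ p²+p < (p+1)², so p²+k lies strictly between consecutive squares and is not a perfect square. So xy^2z ∉ L.
This contradicts the pumping lemma, so L is not regular.

a^{p²+k}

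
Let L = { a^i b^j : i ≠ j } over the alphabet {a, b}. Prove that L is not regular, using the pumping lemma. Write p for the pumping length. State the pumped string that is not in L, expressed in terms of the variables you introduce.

a^{p+p!} b^{p+p!}

Assume L is regular; let p be its pumping constant.
Choose w = a^p b^{p+p!}. Since p ≠ p+p!, w ∈ L; and |w| ≥ p.
The pumping lemma gives a decomposition w = xyz where |xy| ≤ p and |y| ≥ 1.
The first p characters of w are a's, so xy (and hence y) consists only of a's. Write y = a^k, 1 ≤ k ≤ p.
Since 1 ≤ k ≤ p, k divides p!; set t = 1 + p!/k. Then xy^t z has p + (p!/k)·k = p + p! copies of a. Now the a-count equals the b-count, so i ≠ j fails. So xy^t z = a^{p+p!} b^{p+p!} ∉ L.
Contradiction. Therefore L is not regular.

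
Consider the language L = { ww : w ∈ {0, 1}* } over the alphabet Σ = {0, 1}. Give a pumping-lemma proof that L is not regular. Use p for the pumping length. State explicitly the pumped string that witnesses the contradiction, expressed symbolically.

0^{p+k} 1^p 0^p 1^p

Toward a contradiction, assume L is regular with pumping length p.
Take w = 0^p 1^p 0^p 1^p = uu where u = 0^p1^p; then w ∈ L and |w| = 4p ≥ p.
Write w = xyz as guaranteed by the lemma, with |xy| ≤ p and |y| > 0.
Because |xy| ≤ p and w begins with p copies of 0, we have y = 0^k with 1 ≤ k ≤ p.
Pump with i = 2: xy^2z = 0^{p+k} 1^p 0^p 1^p, of length 4p+k. Suppose this equals vv. The string starts with 0 and ends with 1, so v does too; thus the boundary between the two copies of v is a 1→0 transition. There is exactly one such transition, at position 2p+k, so |v| = 2p+k and |vv| = 4p+2k ≠ 4p+k since k ≥ 1. So xy^2z ∉ L.
Contradiction. Therefore L is not regular.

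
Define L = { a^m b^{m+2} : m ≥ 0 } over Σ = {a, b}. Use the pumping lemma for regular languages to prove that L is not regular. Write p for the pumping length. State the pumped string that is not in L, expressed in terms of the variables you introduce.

Toward a contradiction, assume L is regular with pumping length p.
Take w = a^p b^{p+2}. Then w ∈ L and |w| = 2p+2 ≥ p.
The pumping lemma gives a decomposition w = xyz where |xy| ≤ p and |y| ≥ 1.
The first p characters of w are a's, so xy (and hence y) consists only of a's. Write y = a^k, 1 ≤ k ≤ p.
Pump with i = 2: xy^2z = a^{p+k} b^{p+2}. For this to lie in L we would need p+2 = (p+k)+2, which forces k = 0. But k ≥ 1, so xy^2z ∉ L.
This contradicts the pumping lemma, so L is not regular.

a^{p+k} b^{p+2}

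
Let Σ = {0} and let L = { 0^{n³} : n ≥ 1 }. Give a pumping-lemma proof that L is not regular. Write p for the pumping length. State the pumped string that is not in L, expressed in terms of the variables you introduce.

Assume L is regular. Let p be the pumping length given by the pumping lemma.
Take w = 0^{p³} ∈ L with |w| = p³ ≥ p.
Write w = xyz as guaranteed by the lemma, with |xy| ≤ p and y is nonempty.
Then y = 0^k for some k with 1 ≤ k ≤ p.
Pump with i = 2: xy^2z = 0^{p³+k}. Since 1 ≤ k ≤ p, p³ < p³+k ≤ p³+p < p³+3p²+3p+1 = (p+1)³, so p³+k is not a perfect cube. So xy^2z ∉ L.
This is a contradiction; hence L is not regular.

0^{p³+k}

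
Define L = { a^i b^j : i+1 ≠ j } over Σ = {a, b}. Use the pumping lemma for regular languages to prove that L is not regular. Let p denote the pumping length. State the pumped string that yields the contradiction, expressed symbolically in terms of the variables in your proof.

Suppose for contradiction that L is regular, and let p be the pumping length.
Choose w = a^p b^{p+p!+1}. Since p ≠ (p+p!+1)-1 = p+p!, w ∈ L; and |w| ≥ p.
By the pumping lemma, w = xyz with |xy| ≤ p and |y| ≥ 1.
The first p characters of w are a's, so xy (and hence y) consists only of a's. Write y = a^k, 1 ≤ k ≤ p.
Since 1 ≤ k ≤ p, k divides p!; set t = 1 + p!/k. Then xy^t z has p + (p!/k)·k = p + p! copies of a. Now the a-count is p+p! and (b-count)-1 = (p+p!+1)-1 = p+p!, so i+1 ≠ j fails. So xy^t z = a^{p+p!} b^{p+p!+1} ∉ L.
This is a contradiction; hence L is not regular.

a^{p+p!} b^{p+p!+1}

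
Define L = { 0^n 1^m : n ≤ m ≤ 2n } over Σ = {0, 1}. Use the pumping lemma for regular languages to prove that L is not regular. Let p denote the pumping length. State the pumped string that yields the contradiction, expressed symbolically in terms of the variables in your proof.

Assume L is regular. Let p be the pumping length given by the pumping lemma.
Take w = 0^p 1^p ∈ L (since p ≤ p ≤ 2p), with |w| = 2p ≥ p.
Write w = xyz as guaranteed by the lemma, with |xy| ≤ p and y is nonempty.
Because |xy| ≤ p and w begins with p copies of 0, we have y = 0^k with 1 ≤ k ≤ p.
Pump with i = 2: xy^2z = 0^{p+k} 1^p. Now n = p+k > p = m, so the condition n ≤ m fails. Thus xy^2z ∉ L.
This is a contradiction; hence L is not regular.

0^{p+k} 1^p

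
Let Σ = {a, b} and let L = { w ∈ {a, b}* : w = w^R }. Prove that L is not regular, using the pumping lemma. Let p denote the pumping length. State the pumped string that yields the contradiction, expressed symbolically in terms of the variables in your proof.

a^{p+k} b a^p

Assume L is regular. Let p be the pumping length given by the pumping lemma.
Take w = a^p b a^p, a palindrome of length 2p+1 ≥ p.
The pumping lemma gives a decomposition w = xyz where |xy| ≤ p and y is nonempty.
Since the first p symbols of w are all a's and |xy| ≤ p, y lies entirely in the leading a-block: y = a^k for some k with 1 ≤ k ≤ p.
Pump with i = 2: xy^2z = a^{p+k} b a^p. Its reverse is a^p b a^{p+k}, which differs from xy^2z since k ≥ 1. So xy^2z is not a palindrome and xy^2z ∉ L.
This contradicts the pumping lemma, so L is not regular.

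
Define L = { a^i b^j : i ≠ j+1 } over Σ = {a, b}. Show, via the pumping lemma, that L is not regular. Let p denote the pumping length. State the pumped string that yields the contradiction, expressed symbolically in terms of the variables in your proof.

a^{p+p!} b^{p+p!-1}

Assume L is regular. Let p be the pumping length given by the pumping lemma.
Choose w = a^p b^{p+p!-1}. Since p ≠ (p+p!-1)+1 = p+p!, w ∈ L; and |w| ≥ p.
The pumping lemma gives a decomposition w = xyz where |xy| ≤ p and y is nonempty.
Since the first p symbols of w are all a's and |xy| ≤ p, y lies entirely in the leading a-block: y = a^k for some k with 1 ≤ k ≤ p.
Since 1 ≤ k ≤ p, k divides p!; set t = 1 + p!/k. Then xy^t z has p + (p!/k)·k = p + p! copies of a. Now the a-count is p+p! and (b-count)+1 = (p+p!-1)+1 = p+p!, so i ≠ j+1 fails. So xy^t z = a^{p+p!} b^{p+p!-1} ∉ L.
Contradiction. Therefore L is not regular.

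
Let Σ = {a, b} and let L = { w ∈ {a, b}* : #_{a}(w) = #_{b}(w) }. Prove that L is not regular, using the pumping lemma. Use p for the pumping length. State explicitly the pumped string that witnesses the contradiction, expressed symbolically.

a^{p+k} b^p

Assume L is regular; let p be its pumping constant.
Choose w = a^p b^p ∈ L with |w| = 2p ≥ p.
Write w = xyz as guaranteed by the lemma, with |xy| ≤ p and |y| > 0.
Since the first p symbols of w are all a's and |xy| ≤ p, y lies entirely in the leading a-block: y = a^k for some k with 1 ≤ k ≤ p.
Pump with i = 2: xy^2z = a^{p+k} b^p has p+k occurrences of a but only p of b. Since k ≥ 1 the counts differ, so xy^2z ∉ L.
Contradiction. Therefore L is not regular.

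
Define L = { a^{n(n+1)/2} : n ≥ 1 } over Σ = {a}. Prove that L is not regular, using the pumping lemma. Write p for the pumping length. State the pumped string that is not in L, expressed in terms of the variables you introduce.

Assume L is regular. Let p be the pumping length given by the pumping lemma.
Take w = a^{p(p+1)/2} ∈ L with |w| = p(p+1)/2 ≥ p.
The pumping lemma gives a decomposition w = xyz where |xy| ≤ p and |y| ≥ 1.
Then y = a^k for some k with 1 ≤ k ≤ p.
Pump with i = 2: xy^2z = a^{p(p+1)/2+k}. Since 1 ≤ k ≤ p, p(p+1)/2 < p(p+1)/2+k ≤ p(p+1)/2+p < (p+1)(p+2)/2, so p(p+1)/2+k is strictly between consecutive triangular numbers. So xy^2z ∉ L.
This is a contradiction; hence L is not regular.

a^{p(p+1)/2+k}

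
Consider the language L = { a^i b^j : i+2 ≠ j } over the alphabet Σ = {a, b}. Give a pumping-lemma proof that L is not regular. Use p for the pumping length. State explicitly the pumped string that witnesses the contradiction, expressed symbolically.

Suppose for contradiction that L is regular, and let p be the pumping length.
Choose w = a^p b^{p+p!+2}. Since p ≠ (p+p!+2)-2 = p+p!, w ∈ L; and |w| ≥ p.
By the pumping lemma, w = xyz with |xy| ≤ p and |y| ≥ 1.
Since the first p symbols of w are all a's and |xy| ≤ p, y lies entirely in the leading a-block: y = a^k for some k with 1 ≤ k ≤ p.
Since 1 ≤ k ≤ p, k divides p!; set t = 1 + p!/k. Then xy^t z has p + (p!/k)·k = p + p! copies of a. Now the a-count is p+p! and (b-count)-2 = (p+p!+2)-2 = p+p!, so i+2 ≠ j fails. So xy^t z = a^{p+p!} b^{p+p!+2} ∉ L.
This is a contradiction; hence L is not regular.

a^{p+p!} b^{p+p!+2}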